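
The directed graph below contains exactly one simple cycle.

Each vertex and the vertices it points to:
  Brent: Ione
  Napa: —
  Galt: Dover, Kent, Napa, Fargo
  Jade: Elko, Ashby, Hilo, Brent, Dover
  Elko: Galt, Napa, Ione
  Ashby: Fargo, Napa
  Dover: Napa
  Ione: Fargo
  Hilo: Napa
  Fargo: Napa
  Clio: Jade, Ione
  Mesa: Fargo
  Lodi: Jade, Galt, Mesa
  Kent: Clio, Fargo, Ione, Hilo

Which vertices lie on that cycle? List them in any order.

DFS with gray/black marking from Jade:
Jade gray
  Elko gray
    Galt gray
      Dover gray
        Napa gray
        Napa black
      Dover black
      Kent gray
        Clio gray
          Clio→Jade: Jade is gray → back edge
Back edge closes the cycle Jade → Elko → Galt → Kent → Clio → Jade; its vertices are {Clio, Elko, Galt, Jade, Kent}.

Clio, Elko, Galt, Jade, Kent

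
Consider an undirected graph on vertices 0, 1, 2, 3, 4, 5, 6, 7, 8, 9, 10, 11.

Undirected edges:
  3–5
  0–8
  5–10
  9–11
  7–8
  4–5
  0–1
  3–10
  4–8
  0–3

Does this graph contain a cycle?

Yes

DFS, tracking each vertex's parent; an edge to a visited non-parent vertex closes a cycle.
Start from 4:
visit 4 (parent –)
  visit 5 (parent 4)
    visit 10 (parent 5)
      visit 3 (parent 10)
        visit 0 (parent 3)
          visit 8 (parent 0)
            visit 7 (parent 8)
              7–8: parent, skip
            8–0: parent, skip
            8–4: 4 visited and ≠ parent → cycle
Cycle: 4 – 5 – 10 – 3 – 0 – 8 – 4.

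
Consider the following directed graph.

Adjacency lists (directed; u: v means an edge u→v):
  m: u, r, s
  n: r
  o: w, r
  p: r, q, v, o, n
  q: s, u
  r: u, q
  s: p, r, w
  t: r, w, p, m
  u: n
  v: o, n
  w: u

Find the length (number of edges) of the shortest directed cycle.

3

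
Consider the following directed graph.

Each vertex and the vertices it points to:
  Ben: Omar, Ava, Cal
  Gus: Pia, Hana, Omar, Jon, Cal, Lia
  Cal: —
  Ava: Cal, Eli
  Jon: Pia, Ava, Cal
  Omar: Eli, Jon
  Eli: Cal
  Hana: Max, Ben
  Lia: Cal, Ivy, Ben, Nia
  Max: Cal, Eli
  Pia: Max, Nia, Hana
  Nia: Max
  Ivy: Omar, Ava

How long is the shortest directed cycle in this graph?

For each vertex v, BFS finds the shortest path from v back to v.
The shortest such closed walk is Jon → Pia → Hana → Ben → Omar → Jon, length 5.

5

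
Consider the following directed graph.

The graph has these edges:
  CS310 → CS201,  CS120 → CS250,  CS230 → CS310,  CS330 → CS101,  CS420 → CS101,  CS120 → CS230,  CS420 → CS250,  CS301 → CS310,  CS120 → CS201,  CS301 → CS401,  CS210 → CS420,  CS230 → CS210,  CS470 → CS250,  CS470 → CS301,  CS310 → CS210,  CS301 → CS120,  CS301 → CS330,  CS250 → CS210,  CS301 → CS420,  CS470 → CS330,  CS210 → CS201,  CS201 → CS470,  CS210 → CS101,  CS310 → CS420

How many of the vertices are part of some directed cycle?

9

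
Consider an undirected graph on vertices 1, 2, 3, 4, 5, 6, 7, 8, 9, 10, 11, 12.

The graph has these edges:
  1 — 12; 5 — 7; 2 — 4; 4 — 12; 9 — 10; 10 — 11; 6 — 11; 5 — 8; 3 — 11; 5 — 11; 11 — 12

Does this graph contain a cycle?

No

DFS, tracking each vertex's parent; an edge to a visited non-parent vertex closes a cycle.
Start from 7:
visit 7 (parent –)
  visit 5 (parent 7)
    visit 8 (parent 5)
      8–5: parent, skip
    5–7: parent, skip
    visit 11 (parent 5)
      visit 12 (parent 11)
        visit 4 (parent 12)
          4–12: parent, skip
          visit 2 (parent 4)
            2–4: parent, skip
        12–11: parent, skip
        visit 1 (parent 12)
          1–12: parent, skip
      11–5: parent, skip
      visit 3 (parent 11)
        3–11: parent, skip
      visit 6 (parent 11)
        6–11: parent, skip
      visit 10 (parent 11)
        10–11: parent, skip
        visit 9 (parent 10)
          9–10: parent, skip
No non-parent visited neighbor found — the graph is a forest.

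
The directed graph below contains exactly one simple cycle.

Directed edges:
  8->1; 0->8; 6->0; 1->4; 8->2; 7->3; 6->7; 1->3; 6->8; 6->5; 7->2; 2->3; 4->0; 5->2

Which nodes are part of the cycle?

0, 1, 4, 8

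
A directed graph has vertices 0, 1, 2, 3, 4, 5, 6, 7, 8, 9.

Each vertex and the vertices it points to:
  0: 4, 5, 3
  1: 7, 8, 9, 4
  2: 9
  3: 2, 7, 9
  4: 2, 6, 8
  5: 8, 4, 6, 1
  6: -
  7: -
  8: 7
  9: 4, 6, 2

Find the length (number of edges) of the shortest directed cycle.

2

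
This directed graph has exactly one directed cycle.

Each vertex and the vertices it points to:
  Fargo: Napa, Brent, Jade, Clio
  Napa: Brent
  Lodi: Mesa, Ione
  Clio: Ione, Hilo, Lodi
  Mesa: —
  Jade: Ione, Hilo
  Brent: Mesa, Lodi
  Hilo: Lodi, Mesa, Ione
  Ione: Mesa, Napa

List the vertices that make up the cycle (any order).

DFS with gray/black marking from Napa:
Napa gray
  Brent gray
    Mesa gray
    Mesa black
    Lodi gray
      Lodi→Mesa: Mesa black — skip
      Ione gray
        Ione→Mesa: Mesa black — skip
        Ione→Napa: Napa is gray → back edge
Back edge closes the cycle Napa → Brent → Lodi → Ione → Napa; its vertices are {Ione, Lodi, Napa, Brent}.

Ione, Lodi, Napa, Brent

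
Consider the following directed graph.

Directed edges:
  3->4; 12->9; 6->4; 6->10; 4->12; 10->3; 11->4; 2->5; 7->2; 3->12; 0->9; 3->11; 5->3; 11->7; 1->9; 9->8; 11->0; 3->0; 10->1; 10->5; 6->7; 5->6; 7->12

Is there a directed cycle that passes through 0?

0 lies on a cycle iff there is a path from 0 back to itself.
Exploring from 0, it never reaches itself; equivalently, its strongly connected component is a singleton.

No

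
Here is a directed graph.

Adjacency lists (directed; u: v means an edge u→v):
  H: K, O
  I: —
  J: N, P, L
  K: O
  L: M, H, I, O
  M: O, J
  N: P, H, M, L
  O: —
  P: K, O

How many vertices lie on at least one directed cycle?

4

A vertex is on a directed cycle iff it belongs to a strongly connected component of size ≥ 2 (or has a self-loop).
The vertices on cycles are {J, L, M, N} — 4 in total.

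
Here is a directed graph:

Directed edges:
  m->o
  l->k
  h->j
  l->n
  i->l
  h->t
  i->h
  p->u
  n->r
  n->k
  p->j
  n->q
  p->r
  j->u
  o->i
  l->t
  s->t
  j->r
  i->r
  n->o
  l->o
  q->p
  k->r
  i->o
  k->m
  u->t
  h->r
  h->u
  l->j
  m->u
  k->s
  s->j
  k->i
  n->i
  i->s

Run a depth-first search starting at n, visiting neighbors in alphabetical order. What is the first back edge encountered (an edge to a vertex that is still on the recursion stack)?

k->i

DFS from n (visiting neighbors in alphabetical order); mark gray on enter, black on exit:
n gray
  i gray
    h gray
      j gray
        r gray
        r black
        u gray
          t gray
          t black
        u black
      j black
      h→r: r black — skip
      h→t: t black — skip
      h→u: u black — skip
    h black
    l gray
      l→j: j black — skip
      k gray
        k→i: i is gray → back edge
First back edge: k → i.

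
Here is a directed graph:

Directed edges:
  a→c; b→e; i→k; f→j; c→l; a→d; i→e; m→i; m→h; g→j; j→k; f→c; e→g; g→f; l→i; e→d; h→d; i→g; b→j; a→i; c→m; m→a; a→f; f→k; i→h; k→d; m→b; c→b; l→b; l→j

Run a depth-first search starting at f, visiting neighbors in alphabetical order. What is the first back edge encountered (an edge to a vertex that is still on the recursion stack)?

DFS from f (visiting neighbors in alphabetical order); mark gray on enter, black on exit:
f gray
  c gray
    b gray
      e gray
        d gray
        d black
        g gray
          g→f: f is gray → back edge
First back edge: g → f.

g→f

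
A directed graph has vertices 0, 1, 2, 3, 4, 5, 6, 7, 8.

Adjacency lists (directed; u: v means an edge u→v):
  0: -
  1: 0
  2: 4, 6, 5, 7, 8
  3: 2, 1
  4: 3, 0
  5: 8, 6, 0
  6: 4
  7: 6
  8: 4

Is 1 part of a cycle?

1 lies on a cycle iff there is a path from 1 back to itself.
Exploring from 1, it never reaches itself; equivalently, its strongly connected component is a singleton.

No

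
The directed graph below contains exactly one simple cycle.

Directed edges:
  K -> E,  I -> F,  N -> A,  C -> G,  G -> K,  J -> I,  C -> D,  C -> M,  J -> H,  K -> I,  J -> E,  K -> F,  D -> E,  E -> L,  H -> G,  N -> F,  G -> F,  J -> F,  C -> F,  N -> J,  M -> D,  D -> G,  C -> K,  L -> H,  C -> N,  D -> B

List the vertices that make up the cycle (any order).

DFS with gray/black marking from K:
K gray
  I gray
    F gray
    F black
  I black
  K→F: F black — skip
  E gray
    L gray
      H gray
        G gray
          G→F: F black — skip
          G→K: K is gray → back edge
Back edge closes the cycle K → E → L → H → G → K; its vertices are {E, G, H, K, L}.

E, G, H, K, L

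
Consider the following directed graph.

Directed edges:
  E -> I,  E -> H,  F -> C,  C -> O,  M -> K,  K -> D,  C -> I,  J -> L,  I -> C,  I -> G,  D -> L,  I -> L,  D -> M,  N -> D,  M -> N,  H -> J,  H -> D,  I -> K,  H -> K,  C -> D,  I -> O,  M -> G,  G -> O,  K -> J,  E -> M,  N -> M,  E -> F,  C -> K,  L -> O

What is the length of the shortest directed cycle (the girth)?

2

For each vertex v, BFS finds the shortest path from v back to v.
The shortest such closed walk is M → N → M, length 2.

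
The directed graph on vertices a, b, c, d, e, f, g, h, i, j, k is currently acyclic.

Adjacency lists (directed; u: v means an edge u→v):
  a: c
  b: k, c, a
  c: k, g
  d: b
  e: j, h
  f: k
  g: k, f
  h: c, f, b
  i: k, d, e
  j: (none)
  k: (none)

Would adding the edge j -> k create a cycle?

No

Adding j→k creates a cycle iff k can already reach j.
Explore from k: no path reaches j. The graph stays acyclic.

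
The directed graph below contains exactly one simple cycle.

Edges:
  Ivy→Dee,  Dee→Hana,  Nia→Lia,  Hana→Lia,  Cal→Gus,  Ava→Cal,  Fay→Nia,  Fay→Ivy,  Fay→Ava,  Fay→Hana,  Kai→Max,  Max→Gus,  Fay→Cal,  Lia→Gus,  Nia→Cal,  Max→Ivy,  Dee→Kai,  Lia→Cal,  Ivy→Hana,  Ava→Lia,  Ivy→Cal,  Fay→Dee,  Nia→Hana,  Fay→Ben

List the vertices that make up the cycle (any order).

Dee, Ivy, Kai, Max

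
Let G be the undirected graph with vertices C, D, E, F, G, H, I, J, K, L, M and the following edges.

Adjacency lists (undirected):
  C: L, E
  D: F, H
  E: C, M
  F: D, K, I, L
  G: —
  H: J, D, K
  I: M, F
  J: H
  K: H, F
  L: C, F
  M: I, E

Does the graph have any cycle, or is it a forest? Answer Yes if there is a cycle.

Yes

DFS, tracking each vertex's parent; an edge to a visited non-parent vertex closes a cycle.
Start from D:
visit D (parent –)
  visit F (parent D)
    F–D: parent, skip
    visit K (parent F)
      visit H (parent K)
        visit J (parent H)
          J–H: parent, skip
        H–D: D visited and ≠ parent → cycle
Cycle: D – F – K – H – D.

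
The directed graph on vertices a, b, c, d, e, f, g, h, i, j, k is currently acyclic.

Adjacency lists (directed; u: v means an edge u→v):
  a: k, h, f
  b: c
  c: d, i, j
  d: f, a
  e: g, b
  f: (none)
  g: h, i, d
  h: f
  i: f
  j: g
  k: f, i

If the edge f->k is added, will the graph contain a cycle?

Adding f→k creates a cycle iff k can already reach f.
Path from k: k → f.
So k → … → f → k is a cycle.

Yes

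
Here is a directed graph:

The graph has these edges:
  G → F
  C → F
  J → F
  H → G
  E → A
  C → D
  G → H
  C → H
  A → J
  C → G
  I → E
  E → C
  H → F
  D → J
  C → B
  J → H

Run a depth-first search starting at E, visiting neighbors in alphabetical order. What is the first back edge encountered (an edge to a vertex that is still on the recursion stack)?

DFS from E (visiting neighbors in alphabetical order); mark gray on enter, black on exit:
E gray
  A gray
    J gray
      F gray
      F black
      H gray
        H→F: F black — skip
        G gray
          G→F: F black — skip
          G→H: H is gray → back edge
First back edge: G → H.

G→H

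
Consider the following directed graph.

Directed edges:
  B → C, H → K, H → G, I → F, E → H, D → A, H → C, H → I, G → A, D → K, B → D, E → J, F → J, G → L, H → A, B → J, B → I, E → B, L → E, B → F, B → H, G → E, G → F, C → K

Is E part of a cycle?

Yes

E is on a cycle iff E can reach itself via ≥1 edge.
E → H → G → E — yes.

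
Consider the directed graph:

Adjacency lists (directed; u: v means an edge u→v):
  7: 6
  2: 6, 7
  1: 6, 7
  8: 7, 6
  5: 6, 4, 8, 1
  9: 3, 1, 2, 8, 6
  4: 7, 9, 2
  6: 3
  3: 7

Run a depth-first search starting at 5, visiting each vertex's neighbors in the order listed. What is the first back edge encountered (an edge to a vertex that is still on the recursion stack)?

DFS from 5 (visiting each vertex's neighbors in the order listed); mark gray on enter, black on exit:
5 gray
  6 gray
    3 gray
      7 gray
        7→6: 6 is gray → back edge
First back edge: 7 → 6.

7→6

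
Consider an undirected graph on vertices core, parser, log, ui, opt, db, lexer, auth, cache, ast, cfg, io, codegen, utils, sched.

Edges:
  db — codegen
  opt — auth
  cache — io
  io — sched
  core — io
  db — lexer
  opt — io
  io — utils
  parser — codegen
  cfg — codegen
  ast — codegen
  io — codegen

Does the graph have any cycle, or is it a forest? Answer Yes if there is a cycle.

No

DFS, tracking each vertex's parent; an edge to a visited non-parent vertex closes a cycle.
Start from lexer:
visit lexer (parent –)
  visit db (parent lexer)
    visit codegen (parent db)
      visit io (parent codegen)
        visit core (parent io)
          core–io: parent, skip
        visit utils (parent io)
          utils–io: parent, skip
        visit cache (parent io)
          cache–io: parent, skip
        visit opt (parent io)
          visit auth (parent opt)
            auth–opt: parent, skip
          opt–io: parent, skip
        visit sched (parent io)
          sched–io: parent, skip
        io–codegen: parent, skip
      visit ast (parent codegen)
        ast–codegen: parent, skip
      visit parser (parent codegen)
        parser–codegen: parent, skip
      codegen–db: parent, skip
      visit cfg (parent codegen)
        cfg–codegen: parent, skip
    db–lexer: parent, skip
visit log (parent –)
visit ui (parent –)
No non-parent visited neighbor found — the graph is a forest.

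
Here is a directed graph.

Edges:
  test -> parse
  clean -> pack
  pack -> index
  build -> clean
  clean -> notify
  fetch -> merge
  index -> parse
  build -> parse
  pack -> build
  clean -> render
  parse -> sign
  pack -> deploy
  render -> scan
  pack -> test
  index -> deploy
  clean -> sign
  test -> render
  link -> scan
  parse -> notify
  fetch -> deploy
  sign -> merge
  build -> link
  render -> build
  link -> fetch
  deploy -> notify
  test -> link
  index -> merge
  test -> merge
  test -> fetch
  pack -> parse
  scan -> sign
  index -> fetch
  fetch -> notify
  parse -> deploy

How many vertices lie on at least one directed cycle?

5

A vertex is on a directed cycle iff it belongs to a strongly connected component of size ≥ 2 (or has a self-loop).
The vertices on cycles are {pack, test, build, clean, render} — 5 in total.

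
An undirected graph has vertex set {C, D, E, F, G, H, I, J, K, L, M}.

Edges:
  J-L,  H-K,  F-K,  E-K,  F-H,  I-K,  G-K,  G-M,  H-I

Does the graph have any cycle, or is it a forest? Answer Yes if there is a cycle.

DFS, tracking each vertex's parent; an edge to a visited non-parent vertex closes a cycle.
Start from J:
visit J (parent –)
  visit L (parent J)
    L–J: parent, skip
visit C (parent –)
visit D (parent –)
visit E (parent –)
  visit K (parent E)
    visit F (parent K)
      visit H (parent F)
        H–K: K visited and ≠ parent → cycle
Cycle: K – F – H – K.

Yes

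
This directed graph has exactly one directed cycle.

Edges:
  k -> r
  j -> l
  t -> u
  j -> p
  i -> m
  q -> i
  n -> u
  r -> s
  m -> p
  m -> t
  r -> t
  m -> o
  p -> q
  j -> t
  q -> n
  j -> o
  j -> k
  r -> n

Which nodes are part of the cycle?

i, m, p, q

DFS with gray/black marking from p:
p gray
  q gray
    i gray
      m gray
        o gray
        o black
        t gray
          u gray
          u black
        t black
        m→p: p is gray → back edge
Back edge closes the cycle p → q → i → m → p; its vertices are {i, m, p, q}.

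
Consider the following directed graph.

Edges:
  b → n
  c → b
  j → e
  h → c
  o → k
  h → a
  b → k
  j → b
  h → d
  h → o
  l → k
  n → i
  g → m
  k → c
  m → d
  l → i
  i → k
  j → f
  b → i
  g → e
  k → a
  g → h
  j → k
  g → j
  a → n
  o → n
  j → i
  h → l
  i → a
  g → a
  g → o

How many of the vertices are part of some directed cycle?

A vertex is on a directed cycle iff it belongs to a strongly connected component of size ≥ 2 (or has a self-loop).
The vertices on cycles are {a, b, c, i, k, n} — 6 in total.

6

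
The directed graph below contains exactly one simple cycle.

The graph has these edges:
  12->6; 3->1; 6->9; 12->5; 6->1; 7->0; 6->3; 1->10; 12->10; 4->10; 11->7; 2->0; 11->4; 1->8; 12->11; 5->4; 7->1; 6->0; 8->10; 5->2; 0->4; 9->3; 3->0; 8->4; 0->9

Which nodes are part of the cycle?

DFS with gray/black marking from 3:
3 gray
  0 gray
    9 gray
      9→3: 3 is gray → back edge
Back edge closes the cycle 3 → 0 → 9 → 3; its vertices are {0, 3, 9}.

0, 3, 9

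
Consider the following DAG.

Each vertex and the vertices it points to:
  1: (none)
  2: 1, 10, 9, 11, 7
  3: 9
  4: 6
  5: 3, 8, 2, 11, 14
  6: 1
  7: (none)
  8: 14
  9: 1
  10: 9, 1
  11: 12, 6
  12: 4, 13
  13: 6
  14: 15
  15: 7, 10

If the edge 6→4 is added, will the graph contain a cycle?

Yes

Adding 6→4 creates a cycle iff 4 can already reach 6.
Path from 4: 4 → 6.
So 4 → … → 6 → 4 is a cycle.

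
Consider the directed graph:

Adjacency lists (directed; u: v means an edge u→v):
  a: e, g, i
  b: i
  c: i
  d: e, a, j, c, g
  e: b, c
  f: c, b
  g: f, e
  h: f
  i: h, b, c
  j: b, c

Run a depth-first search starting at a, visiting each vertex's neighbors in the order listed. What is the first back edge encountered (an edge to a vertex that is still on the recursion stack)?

DFS from a (visiting each vertex's neighbors in the order listed); mark gray on enter, black on exit:
a gray
  e gray
    b gray
      i gray
        h gray
          f gray
            c gray
              c→i: i is gray → back edge
First back edge: c → i.

c->i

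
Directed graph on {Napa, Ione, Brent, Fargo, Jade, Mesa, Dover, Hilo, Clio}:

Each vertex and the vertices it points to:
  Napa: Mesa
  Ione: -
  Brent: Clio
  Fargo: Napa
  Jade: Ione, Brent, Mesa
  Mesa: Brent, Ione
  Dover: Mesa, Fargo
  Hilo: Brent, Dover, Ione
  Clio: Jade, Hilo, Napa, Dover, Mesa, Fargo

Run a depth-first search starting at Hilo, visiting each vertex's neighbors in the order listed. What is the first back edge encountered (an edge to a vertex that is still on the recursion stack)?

Jade->Brent

DFS from Hilo (visiting each vertex's neighbors in the order listed); mark gray on enter, black on exit:
Hilo gray
  Brent gray
    Clio gray
      Jade gray
        Ione gray
        Ione black
        Jade→Brent: Brent is gray → back edge
First back edge: Jade → Brent.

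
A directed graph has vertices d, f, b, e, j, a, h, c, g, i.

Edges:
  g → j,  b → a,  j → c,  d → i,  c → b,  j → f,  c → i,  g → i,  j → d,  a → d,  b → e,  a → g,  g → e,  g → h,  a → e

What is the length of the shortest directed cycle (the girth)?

For each vertex v, BFS finds the shortest path from v back to v.
The shortest such closed walk is a → g → j → c → b → a, length 5.

5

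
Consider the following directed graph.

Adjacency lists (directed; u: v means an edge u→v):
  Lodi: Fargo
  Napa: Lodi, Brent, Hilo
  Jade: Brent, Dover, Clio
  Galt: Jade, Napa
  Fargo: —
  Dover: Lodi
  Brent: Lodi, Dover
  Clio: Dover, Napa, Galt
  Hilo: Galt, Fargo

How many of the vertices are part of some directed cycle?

5

A vertex is on a directed cycle iff it belongs to a strongly connected component of size ≥ 2 (or has a self-loop).
The vertices on cycles are {Clio, Galt, Hilo, Jade, Napa} — 5 in total.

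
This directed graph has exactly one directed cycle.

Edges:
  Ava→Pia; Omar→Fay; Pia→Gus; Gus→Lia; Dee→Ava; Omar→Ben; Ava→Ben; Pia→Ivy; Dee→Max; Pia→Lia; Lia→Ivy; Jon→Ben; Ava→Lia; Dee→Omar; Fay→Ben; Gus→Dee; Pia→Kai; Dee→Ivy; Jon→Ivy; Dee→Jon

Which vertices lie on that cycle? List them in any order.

Ava, Dee, Gus, Pia

DFS with gray/black marking from Dee:
Dee gray
  Max gray
  Max black
  Omar gray
    Fay gray
      Ben gray
      Ben black
    Fay black
    Omar→Ben: Ben black — skip
  Omar black
  Ava gray
    Pia gray
      Lia gray
        Ivy gray
        Ivy black
      Lia black
      Kai gray
      Kai black
      Gus gray
        Gus→Lia: Lia black — skip
        Gus→Dee: Dee is gray → back edge
Back edge closes the cycle Dee → Ava → Pia → Gus → Dee; its vertices are {Ava, Dee, Gus, Pia}.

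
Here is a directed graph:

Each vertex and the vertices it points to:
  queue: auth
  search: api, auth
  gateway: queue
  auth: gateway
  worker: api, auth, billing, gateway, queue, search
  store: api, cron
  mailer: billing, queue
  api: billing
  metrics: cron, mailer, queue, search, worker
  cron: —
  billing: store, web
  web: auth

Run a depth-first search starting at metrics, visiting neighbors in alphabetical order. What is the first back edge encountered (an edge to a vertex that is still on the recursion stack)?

DFS from metrics (visiting neighbors in alphabetical order); mark gray on enter, black on exit:
metrics gray
  cron gray
  cron black
  mailer gray
    billing gray
      store gray
        api gray
          api→billing: billing is gray → back edge
First back edge: api → billing.

api->billing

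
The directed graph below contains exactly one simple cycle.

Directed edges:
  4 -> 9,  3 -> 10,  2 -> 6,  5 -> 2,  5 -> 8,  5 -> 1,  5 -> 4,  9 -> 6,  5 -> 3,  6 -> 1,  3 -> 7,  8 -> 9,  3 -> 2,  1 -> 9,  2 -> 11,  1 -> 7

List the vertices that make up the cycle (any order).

DFS with gray/black marking from 6:
6 gray
  1 gray
    9 gray
      9→6: 6 is gray → back edge
Back edge closes the cycle 6 → 1 → 9 → 6; its vertices are {1, 6, 9}.

1, 6, 9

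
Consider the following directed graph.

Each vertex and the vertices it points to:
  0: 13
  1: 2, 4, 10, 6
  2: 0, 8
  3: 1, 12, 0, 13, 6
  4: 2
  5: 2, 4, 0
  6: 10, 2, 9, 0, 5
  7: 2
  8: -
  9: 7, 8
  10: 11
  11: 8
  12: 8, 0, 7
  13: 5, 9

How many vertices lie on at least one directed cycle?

7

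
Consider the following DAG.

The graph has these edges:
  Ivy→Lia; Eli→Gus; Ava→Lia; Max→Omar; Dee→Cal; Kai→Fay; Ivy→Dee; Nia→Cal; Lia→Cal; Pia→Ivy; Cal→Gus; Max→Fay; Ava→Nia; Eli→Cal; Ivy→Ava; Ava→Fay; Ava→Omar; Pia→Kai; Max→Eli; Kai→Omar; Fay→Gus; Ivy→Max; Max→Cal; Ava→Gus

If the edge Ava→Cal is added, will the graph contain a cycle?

No

Adding Ava→Cal creates a cycle iff Cal can already reach Ava.
Explore from Cal: no path reaches Ava. The graph stays acyclic.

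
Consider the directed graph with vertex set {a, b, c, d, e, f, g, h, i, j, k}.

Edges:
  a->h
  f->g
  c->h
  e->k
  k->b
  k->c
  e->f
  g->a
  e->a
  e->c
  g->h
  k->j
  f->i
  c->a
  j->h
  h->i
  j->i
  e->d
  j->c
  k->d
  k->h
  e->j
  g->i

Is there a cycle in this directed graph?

DFS with white/gray/black marking, starting from g:
g gray
  i gray
  i black
  a gray
    h gray
      h→i: i black — skip
    h black
  a black
  g→h: h black — skip
g black
b gray
b black
c gray
  c→a: a black — skip
  c→h: h black — skip
c black
d gray
d black
e gray
  j gray
    j→c: c black — skip
    j→h: h black — skip
    j→i: i black — skip
  j black
  e→a: a black — skip
  f gray
    f→g: g black — skip
    f→i: i black — skip
  f black
  k gray
    k→c: c black — skip
    k→h: h black — skip
    k→b: b black — skip
    k→j: j black — skip
    k→d: d black — skip
  k black
  e→c: c black — skip
  e→d: d black — skip
e black
Every edge goes to a white or black vertex — no back edge, so the graph is acyclic.

No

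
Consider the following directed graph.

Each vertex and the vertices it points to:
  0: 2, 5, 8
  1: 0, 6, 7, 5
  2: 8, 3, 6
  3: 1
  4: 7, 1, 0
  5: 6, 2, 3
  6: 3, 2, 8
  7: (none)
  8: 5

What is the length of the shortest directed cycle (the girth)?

For each vertex v, BFS finds the shortest path from v back to v.
The shortest such closed walk is 6 → 2 → 6, length 2.

2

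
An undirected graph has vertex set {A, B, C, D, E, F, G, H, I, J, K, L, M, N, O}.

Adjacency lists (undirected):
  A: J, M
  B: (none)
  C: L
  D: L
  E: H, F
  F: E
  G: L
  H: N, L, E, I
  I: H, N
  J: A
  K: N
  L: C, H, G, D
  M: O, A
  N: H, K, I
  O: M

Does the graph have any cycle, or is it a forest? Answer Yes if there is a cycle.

Yes

DFS, tracking each vertex's parent; an edge to a visited non-parent vertex closes a cycle.
Start from E:
visit E (parent –)
  visit H (parent E)
    visit N (parent H)
      N–H: parent, skip
      visit K (parent N)
        K–N: parent, skip
      visit I (parent N)
        I–H: H visited and ≠ parent → cycle
Cycle: H – N – I – H.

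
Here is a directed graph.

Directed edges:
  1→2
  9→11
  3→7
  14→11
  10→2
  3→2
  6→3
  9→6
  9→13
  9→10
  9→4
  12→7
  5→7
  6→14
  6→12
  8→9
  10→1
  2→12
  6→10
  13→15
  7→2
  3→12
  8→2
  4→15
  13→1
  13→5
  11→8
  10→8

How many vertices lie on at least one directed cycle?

9

A vertex is on a directed cycle iff it belongs to a strongly connected component of size ≥ 2 (or has a self-loop).
The vertices on cycles are {2, 6, 7, 8, 9, 10, 11, 12, 14} — 9 in total.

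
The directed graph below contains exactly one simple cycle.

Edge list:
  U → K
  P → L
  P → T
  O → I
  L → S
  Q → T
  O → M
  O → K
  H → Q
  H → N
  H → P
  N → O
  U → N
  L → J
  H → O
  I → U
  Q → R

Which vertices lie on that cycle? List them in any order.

I, N, O, U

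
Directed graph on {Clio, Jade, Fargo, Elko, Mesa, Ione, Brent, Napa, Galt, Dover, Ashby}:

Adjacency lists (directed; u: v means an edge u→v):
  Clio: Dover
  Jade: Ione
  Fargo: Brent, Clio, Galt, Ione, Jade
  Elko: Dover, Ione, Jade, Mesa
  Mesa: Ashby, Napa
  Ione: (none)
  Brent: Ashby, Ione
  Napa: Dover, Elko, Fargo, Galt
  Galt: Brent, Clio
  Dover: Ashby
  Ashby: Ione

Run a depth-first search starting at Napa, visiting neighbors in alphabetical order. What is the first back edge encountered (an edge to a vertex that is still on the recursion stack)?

Mesa→Napa

DFS from Napa (visiting neighbors in alphabetical order); mark gray on enter, black on exit:
Napa gray
  Dover gray
    Ashby gray
      Ione gray
      Ione black
    Ashby black
  Dover black
  Elko gray
    Elko→Dover: Dover black — skip
    Elko→Ione: Ione black — skip
    Jade gray
      Jade→Ione: Ione black — skip
    Jade black
    Mesa gray
      Mesa→Ashby: Ashby black — skip
      Mesa→Napa: Napa is gray → back edge
First back edge: Mesa → Napa.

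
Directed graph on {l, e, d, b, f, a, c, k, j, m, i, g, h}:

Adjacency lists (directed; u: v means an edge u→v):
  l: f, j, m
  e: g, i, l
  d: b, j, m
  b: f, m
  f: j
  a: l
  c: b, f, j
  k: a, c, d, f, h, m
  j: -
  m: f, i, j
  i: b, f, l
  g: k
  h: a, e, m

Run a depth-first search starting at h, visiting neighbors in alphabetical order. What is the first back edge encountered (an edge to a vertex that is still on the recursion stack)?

b->m

DFS from h (visiting neighbors in alphabetical order); mark gray on enter, black on exit:
h gray
  a gray
    l gray
      f gray
        j gray
        j black
      f black
      l→j: j black — skip
      m gray
        m→f: f black — skip
        i gray
          b gray
            b→f: f black — skip
            b→m: m is gray → back edge
First back edge: b → m.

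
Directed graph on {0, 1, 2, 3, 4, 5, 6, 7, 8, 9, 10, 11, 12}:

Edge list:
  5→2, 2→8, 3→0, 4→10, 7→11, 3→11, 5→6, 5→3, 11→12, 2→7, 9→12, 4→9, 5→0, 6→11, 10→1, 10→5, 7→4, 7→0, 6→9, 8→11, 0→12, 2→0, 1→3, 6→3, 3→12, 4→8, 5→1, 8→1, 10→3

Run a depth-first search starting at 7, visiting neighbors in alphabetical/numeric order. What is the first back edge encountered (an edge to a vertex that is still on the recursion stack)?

DFS from 7 (visiting neighbors in alphabetical/numeric order); mark gray on enter, black on exit:
7 gray
  0 gray
    12 gray
    12 black
  0 black
  4 gray
    8 gray
      1 gray
        3 gray
          3→0: 0 black — skip
          11 gray
            11→12: 12 black — skip
          11 black
          3→12: 12 black — skip
        3 black
      1 black
      8→11: 11 black — skip
    8 black
    9 gray
      9→12: 12 black — skip
    9 black
    10 gray
      10→1: 1 black — skip
      10→3: 3 black — skip
      5 gray
        5→0: 0 black — skip
        5→1: 1 black — skip
        2 gray
          2→0: 0 black — skip
          2→7: 7 is gray → back edge
First back edge: 2 → 7.

2->7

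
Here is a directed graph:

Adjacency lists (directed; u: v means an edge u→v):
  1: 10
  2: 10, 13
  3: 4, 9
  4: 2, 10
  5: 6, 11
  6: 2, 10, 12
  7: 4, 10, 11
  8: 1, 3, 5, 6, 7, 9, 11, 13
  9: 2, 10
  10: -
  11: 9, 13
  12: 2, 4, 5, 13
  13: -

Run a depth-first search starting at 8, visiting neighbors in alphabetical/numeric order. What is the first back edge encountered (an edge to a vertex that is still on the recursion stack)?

DFS from 8 (visiting neighbors in alphabetical/numeric order); mark gray on enter, black on exit:
8 gray
  1 gray
    10 gray
    10 black
  1 black
  3 gray
    4 gray
      2 gray
        2→10: 10 black — skip
        13 gray
        13 black
      2 black
      4→10: 10 black — skip
    4 black
    9 gray
      9→2: 2 black — skip
      9→10: 10 black — skip
    9 black
  3 black
  5 gray
    6 gray
      6→2: 2 black — skip
      6→10: 10 black — skip
      12 gray
        12→2: 2 black — skip
        12→4: 4 black — skip
        12→5: 5 is gray → back edge
First back edge: 12 → 5.

12→5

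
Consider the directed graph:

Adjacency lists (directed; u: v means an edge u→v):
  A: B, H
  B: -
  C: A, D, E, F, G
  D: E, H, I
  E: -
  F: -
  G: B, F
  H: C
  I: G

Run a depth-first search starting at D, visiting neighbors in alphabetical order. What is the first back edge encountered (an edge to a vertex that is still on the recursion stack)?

DFS from D (visiting neighbors in alphabetical order); mark gray on enter, black on exit:
D gray
  E gray
  E black
  H gray
    C gray
      A gray
        B gray
        B black
        A→H: H is gray → back edge
First back edge: A → H.

A->H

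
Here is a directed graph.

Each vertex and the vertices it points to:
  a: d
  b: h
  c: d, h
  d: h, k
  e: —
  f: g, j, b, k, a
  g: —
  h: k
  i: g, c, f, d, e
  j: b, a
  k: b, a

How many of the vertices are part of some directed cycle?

5

A vertex is on a directed cycle iff it belongs to a strongly connected component of size ≥ 2 (or has a self-loop).
The vertices on cycles are {a, b, d, h, k} — 5 in total.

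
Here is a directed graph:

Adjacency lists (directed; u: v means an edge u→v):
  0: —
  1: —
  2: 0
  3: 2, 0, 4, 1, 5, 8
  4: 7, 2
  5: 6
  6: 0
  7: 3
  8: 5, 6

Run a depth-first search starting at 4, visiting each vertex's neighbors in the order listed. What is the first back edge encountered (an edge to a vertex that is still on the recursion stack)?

DFS from 4 (visiting each vertex's neighbors in the order listed); mark gray on enter, black on exit:
4 gray
  7 gray
    3 gray
      2 gray
        0 gray
        0 black
      2 black
      3→0: 0 black — skip
      3→4: 4 is gray → back edge
First back edge: 3 → 4.

3→4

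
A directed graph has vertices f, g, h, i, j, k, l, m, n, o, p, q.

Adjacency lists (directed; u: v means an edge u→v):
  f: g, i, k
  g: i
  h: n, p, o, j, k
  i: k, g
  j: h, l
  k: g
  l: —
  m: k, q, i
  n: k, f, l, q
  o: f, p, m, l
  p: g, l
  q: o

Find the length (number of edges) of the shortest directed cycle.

2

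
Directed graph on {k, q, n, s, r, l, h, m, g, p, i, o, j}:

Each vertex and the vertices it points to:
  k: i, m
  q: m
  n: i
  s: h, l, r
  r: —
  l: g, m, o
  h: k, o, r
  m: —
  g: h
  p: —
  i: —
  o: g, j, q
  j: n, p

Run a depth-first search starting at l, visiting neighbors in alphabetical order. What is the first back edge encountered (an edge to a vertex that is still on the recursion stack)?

o->g

DFS from l (visiting neighbors in alphabetical order); mark gray on enter, black on exit:
l gray
  g gray
    h gray
      k gray
        i gray
        i black
        m gray
        m black
      k black
      o gray
        o→g: g is gray → back edge
First back edge: o → g.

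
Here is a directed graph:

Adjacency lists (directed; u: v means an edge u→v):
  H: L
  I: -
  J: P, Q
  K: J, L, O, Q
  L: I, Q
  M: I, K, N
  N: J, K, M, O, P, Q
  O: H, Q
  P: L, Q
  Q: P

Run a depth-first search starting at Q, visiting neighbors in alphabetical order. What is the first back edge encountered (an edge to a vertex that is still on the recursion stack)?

L->Q

DFS from Q (visiting neighbors in alphabetical order); mark gray on enter, black on exit:
Q gray
  P gray
    L gray
      I gray
      I black
      L→Q: Q is gray → back edge
First back edge: L → Q.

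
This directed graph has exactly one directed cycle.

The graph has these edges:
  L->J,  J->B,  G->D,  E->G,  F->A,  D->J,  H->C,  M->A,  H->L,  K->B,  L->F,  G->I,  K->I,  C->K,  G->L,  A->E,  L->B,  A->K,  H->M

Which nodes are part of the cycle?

A, E, F, G, L

DFS with gray/black marking from A:
A gray
  K gray
    B gray
    B black
    I gray
    I black
  K black
  E gray
    G gray
      L gray
        F gray
          F→A: A is gray → back edge
Back edge closes the cycle A → E → G → L → F → A; its vertices are {A, E, F, G, L}.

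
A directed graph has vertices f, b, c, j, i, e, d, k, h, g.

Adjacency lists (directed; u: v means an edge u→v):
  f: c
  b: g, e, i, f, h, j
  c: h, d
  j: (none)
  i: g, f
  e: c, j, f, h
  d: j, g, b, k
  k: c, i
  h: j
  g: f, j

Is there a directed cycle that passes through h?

h lies on a cycle iff there is a path from h back to itself.
Exploring from h, it never reaches itself; equivalently, its strongly connected component is a singleton.

No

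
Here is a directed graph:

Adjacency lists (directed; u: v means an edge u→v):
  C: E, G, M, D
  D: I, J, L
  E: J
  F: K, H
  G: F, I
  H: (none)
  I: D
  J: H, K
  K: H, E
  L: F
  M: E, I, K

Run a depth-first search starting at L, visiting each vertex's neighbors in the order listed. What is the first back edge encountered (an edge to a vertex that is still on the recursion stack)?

DFS from L (visiting each vertex's neighbors in the order listed); mark gray on enter, black on exit:
L gray
  F gray
    K gray
      H gray
      H black
      E gray
        J gray
          J→H: H black — skip
          J→K: K is gray → back edge
First back edge: J → K.

J->K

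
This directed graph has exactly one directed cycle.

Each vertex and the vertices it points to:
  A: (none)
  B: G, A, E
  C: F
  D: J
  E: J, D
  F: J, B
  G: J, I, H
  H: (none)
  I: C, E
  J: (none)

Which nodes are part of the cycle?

B, C, F, G, I

DFS with gray/black marking from B:
B gray
  G gray
    J gray
    J black
    I gray
      C gray
        F gray
          F→J: J black — skip
          F→B: B is gray → back edge
Back edge closes the cycle B → G → I → C → F → B; its vertices are {B, C, F, G, I}.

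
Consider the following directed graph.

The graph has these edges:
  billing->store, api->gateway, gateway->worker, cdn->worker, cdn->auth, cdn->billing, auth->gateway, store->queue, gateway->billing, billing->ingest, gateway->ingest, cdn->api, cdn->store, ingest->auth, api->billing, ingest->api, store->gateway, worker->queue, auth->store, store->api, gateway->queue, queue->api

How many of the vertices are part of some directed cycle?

A vertex is on a directed cycle iff it belongs to a strongly connected component of size ≥ 2 (or has a self-loop).
The vertices on cycles are {api, auth, queue, store, ingest, worker, billing, gateway} — 8 in total.

8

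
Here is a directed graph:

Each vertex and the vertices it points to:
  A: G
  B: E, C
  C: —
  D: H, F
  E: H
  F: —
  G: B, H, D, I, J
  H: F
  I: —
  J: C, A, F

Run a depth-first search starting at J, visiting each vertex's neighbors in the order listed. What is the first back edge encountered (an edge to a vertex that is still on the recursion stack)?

G→J

DFS from J (visiting each vertex's neighbors in the order listed); mark gray on enter, black on exit:
J gray
  C gray
  C black
  A gray
    G gray
      B gray
        E gray
          H gray
            F gray
            F black
          H black
        E black
        B→C: C black — skip
      B black
      G→H: H black — skip
      D gray
        D→H: H black — skip
        D→F: F black — skip
      D black
      I gray
      I black
      G→J: J is gray → back edge
First back edge: G → J.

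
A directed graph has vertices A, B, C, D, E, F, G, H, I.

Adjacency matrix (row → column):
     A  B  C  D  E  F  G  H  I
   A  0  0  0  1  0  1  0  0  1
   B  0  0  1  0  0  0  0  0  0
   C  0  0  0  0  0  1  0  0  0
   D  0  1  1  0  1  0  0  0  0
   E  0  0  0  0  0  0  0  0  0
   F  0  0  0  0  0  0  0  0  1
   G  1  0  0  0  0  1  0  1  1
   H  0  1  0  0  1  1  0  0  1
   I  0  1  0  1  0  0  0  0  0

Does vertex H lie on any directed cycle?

No

H lies on a cycle iff there is a path from H back to itself.
Exploring from H, it never reaches itself; equivalently, its strongly connected component is a singleton.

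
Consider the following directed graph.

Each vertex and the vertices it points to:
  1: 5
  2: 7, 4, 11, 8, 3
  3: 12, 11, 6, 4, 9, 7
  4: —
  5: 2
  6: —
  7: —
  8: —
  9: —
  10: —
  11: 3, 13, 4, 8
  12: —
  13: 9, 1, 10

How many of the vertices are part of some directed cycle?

6

A vertex is on a directed cycle iff it belongs to a strongly connected component of size ≥ 2 (or has a self-loop).
The vertices on cycles are {1, 2, 3, 5, 11, 13} — 6 in total.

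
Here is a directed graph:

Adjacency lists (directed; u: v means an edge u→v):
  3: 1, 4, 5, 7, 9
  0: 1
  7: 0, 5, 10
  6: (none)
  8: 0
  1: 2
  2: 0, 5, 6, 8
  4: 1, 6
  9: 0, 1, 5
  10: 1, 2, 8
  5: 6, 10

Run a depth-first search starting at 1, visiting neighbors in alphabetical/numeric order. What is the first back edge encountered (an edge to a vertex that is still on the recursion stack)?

DFS from 1 (visiting neighbors in alphabetical/numeric order); mark gray on enter, black on exit:
1 gray
  2 gray
    0 gray
      0→1: 1 is gray → back edge
First back edge: 0 → 1.

0->1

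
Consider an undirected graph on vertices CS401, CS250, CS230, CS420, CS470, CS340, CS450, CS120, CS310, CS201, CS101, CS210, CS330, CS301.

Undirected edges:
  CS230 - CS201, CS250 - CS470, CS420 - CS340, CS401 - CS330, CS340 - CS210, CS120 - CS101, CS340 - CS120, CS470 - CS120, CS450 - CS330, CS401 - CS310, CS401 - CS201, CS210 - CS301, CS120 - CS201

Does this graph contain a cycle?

No

DFS, tracking each vertex's parent; an edge to a visited non-parent vertex closes a cycle.
Start from CS310:
visit CS310 (parent –)
  visit CS401 (parent CS310)
    visit CS330 (parent CS401)
      CS330–CS401: parent, skip
      visit CS450 (parent CS330)
        CS450–CS330: parent, skip
    CS401–CS310: parent, skip
    visit CS201 (parent CS401)
      visit CS120 (parent CS201)
        visit CS340 (parent CS120)
          CS340–CS120: parent, skip
          visit CS420 (parent CS340)
            CS420–CS340: parent, skip
          visit CS210 (parent CS340)
            CS210–CS340: parent, skip
            visit CS301 (parent CS210)
              CS301–CS210: parent, skip
        visit CS101 (parent CS120)
          CS101–CS120: parent, skip
        CS120–CS201: parent, skip
        visit CS470 (parent CS120)
          CS470–CS120: parent, skip
          visit CS250 (parent CS470)
            CS250–CS470: parent, skip
      CS201–CS401: parent, skip
      visit CS230 (parent CS201)
        CS230–CS201: parent, skip
No non-parent visited neighbor found — the graph is a forest.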